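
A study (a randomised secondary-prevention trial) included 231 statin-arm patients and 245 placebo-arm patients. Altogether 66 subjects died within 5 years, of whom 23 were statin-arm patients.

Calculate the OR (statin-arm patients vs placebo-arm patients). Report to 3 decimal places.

OR ≈ 0.519

statin-arm patients without the outcome: 231 − 23 = 208
placebo-arm patients with the outcome: 66 − 23 = 43
placebo-arm patients without the outcome: 245 − 43 = 202
OR = (23 × 202) / (208 × 43) = 4646/8944 ≈ 0.519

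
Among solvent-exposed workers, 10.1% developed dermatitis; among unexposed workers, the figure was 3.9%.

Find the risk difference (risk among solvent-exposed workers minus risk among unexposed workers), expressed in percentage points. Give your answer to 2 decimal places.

risk difference = 0.10100 − 0.03900 = 0.06200 → 6.20 percentage points

6.20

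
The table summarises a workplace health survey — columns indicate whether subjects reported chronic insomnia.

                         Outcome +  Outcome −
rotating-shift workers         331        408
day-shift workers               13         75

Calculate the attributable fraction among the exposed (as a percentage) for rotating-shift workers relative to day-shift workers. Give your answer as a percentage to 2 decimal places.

AR% ≈ 67.02%

risk, rotating-shift workers = 331/739 = 0.4479
risk, day-shift workers = 13/88 = 0.1477
AR% = (0.4479 − 0.1477) / 0.4479 = 0.6702 → 67.02%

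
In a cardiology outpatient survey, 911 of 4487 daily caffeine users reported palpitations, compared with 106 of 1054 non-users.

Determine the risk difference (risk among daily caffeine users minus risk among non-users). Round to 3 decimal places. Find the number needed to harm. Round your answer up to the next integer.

RD = 0.102; NNH = 10

risk, daily caffeine users = 911/4487 = 0.2030
risk, non-users = 106/1054 = 0.1006
risk difference = 0.2030 − 0.1006 = 0.102
absolute risk difference = 0.102462
1 / 0.102462 = 9.760 → round up → 10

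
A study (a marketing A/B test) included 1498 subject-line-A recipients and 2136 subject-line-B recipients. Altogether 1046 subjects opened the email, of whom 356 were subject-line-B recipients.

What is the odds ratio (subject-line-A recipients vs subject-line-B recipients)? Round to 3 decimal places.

subject-line-A recipients with the outcome: 1046 − 356 = 690
subject-line-A recipients without the outcome: 1498 − 690 = 808
subject-line-B recipients without the outcome: 2136 − 356 = 1780
OR = (690 × 1780) / (808 × 356) = 1228200/287648 ≈ 4.270

OR ≈ 4.270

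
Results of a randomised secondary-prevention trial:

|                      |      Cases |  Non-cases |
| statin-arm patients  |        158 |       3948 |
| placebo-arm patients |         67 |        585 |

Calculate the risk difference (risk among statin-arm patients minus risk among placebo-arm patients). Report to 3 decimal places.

risk, statin-arm patients = 158/4106 = 0.03848
risk, placebo-arm patients = 67/652 = 0.10276
risk difference = 0.03848 − 0.10276 = -0.064

RD ≈ -0.064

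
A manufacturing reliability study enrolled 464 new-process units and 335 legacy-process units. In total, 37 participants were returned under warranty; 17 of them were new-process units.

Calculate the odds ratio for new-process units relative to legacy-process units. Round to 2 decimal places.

new-process units without the outcome: 464 − 17 = 447
legacy-process units with the outcome: 37 − 17 = 20
legacy-process units without the outcome: 335 − 20 = 315
odds, new-process units = 17/447 = 0.03803
odds, legacy-process units = 20/315 = 0.06349
OR = 0.03803 / 0.06349 = 0.60

OR: 0.60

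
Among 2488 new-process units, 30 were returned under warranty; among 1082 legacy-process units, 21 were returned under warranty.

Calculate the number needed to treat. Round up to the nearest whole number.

risk, new-process units = 30/2488 = 0.012058
risk, legacy-process units = 21/1082 = 0.019409
absolute risk difference = 0.007351
1 / 0.007351 = 136.036 → round up → 137

137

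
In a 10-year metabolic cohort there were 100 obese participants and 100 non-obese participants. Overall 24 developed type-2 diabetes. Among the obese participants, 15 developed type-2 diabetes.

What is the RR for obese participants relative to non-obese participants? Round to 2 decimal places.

RR ≈ 1.67

obese participants without the outcome: 100 − 15 = 85
non-obese participants with the outcome: 24 − 15 = 9
non-obese participants without the outcome: 100 − 9 = 91
risk, obese participants = 15/100 = 0.1500
risk, non-obese participants = 9/100 = 0.0900
RR = 0.1500 / 0.0900 = 1.67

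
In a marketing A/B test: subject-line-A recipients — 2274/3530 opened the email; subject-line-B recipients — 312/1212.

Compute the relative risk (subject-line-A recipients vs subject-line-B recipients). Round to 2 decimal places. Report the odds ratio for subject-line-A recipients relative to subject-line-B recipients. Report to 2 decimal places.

risk, subject-line-A recipients = 2274/3530 = 0.6442
risk, subject-line-B recipients = 312/1212 = 0.2574
RR = 0.6442 / 0.2574 = 2.50
OR = (2274 × 900) / (1256 × 312) = 2046600/391872 ≈ 5.22

RR = 2.50; OR = 5.22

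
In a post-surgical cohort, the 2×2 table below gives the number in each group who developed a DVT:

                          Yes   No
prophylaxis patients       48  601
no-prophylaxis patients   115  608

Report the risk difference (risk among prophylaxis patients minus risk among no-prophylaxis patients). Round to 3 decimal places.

risk, prophylaxis patients = 48/649 = 0.0740
risk, no-prophylaxis patients = 115/723 = 0.1591
risk difference = 0.0740 − 0.1591 = -0.085

-0.085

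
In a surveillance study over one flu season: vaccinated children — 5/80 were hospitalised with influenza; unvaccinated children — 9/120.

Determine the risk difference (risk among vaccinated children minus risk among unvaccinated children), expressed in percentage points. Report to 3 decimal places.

risk, vaccinated children = 5/80 = 0.0625
risk, unvaccinated children = 9/120 = 0.0750
risk difference = 0.0625 − 0.0750 = -0.0125 → -1.250 percentage points

-1.250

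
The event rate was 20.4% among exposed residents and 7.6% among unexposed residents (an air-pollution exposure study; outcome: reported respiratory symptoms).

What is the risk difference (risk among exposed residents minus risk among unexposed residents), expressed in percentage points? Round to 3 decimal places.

risk difference = 0.2040 − 0.0760 = 0.1280 → 12.800 percentage points

12.800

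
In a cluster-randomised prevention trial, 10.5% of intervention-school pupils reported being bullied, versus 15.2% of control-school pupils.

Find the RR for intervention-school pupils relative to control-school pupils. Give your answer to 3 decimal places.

RR = 0.1050 / 0.1520 = 0.691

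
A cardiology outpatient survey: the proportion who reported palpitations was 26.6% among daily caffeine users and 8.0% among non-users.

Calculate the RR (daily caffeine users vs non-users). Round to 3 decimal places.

RR = 0.2660 / 0.0800 = 3.325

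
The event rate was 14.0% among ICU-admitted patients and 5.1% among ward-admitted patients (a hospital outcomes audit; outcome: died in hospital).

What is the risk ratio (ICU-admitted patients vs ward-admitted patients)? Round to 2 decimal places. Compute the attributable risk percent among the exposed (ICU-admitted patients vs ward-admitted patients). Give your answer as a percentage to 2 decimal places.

RR = 2.75; AR% = 63.57%

RR = 0.1400 / 0.0510 = 2.75
AR% = (0.1400 − 0.0510) / 0.1400 = 0.6357 → 63.57%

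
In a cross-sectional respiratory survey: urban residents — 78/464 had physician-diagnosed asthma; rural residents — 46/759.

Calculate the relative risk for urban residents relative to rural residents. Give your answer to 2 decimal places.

risk, urban residents = 78/464 = 0.1681
risk, rural residents = 46/759 = 0.0606
RR = 0.1681 / 0.0606 = 2.77

RR: 2.77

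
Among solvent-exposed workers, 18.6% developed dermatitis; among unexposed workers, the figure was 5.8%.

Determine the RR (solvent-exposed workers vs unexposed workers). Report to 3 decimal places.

RR = 0.1860 / 0.0580 = 3.207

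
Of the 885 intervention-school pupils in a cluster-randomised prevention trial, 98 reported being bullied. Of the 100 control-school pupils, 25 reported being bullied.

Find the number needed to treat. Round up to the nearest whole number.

risk, intervention-school pupils = 98/885 = 0.110734
risk, control-school pupils = 25/100 = 0.250000
absolute risk difference = 0.139266
1 / 0.139266 = 7.181 → round up → 8

8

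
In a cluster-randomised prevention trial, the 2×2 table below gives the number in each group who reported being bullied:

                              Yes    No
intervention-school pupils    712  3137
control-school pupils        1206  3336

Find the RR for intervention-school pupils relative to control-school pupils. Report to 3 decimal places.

risk, intervention-school pupils = 712/3849 = 0.1850
risk, control-school pupils = 1206/4542 = 0.2655
RR = 0.1850 / 0.2655 = 0.697

RR ≈ 0.697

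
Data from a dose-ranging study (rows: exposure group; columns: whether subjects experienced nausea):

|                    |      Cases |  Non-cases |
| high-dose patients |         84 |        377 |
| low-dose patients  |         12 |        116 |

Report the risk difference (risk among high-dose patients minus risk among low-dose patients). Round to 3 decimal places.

RD: 0.088

risk, high-dose patients = 84/461 = 0.1822
risk, low-dose patients = 12/128 = 0.0938
risk difference = 0.1822 − 0.0938 = 0.088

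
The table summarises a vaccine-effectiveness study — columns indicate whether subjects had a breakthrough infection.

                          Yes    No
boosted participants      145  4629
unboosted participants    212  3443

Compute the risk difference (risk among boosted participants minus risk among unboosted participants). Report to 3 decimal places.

risk, boosted participants = 145/4774 = 0.03037
risk, unboosted participants = 212/3655 = 0.05800
risk difference = 0.03037 − 0.05800 = -0.028

RD ≈ -0.028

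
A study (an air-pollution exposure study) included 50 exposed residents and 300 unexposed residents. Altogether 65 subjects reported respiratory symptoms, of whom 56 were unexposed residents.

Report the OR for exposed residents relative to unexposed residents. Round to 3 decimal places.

OR = 0.956

exposed residents with the outcome: 65 − 56 = 9
exposed residents without the outcome: 50 − 9 = 41
unexposed residents without the outcome: 300 − 56 = 244
OR = (9 × 244) / (41 × 56) = 2196/2296 ≈ 0.956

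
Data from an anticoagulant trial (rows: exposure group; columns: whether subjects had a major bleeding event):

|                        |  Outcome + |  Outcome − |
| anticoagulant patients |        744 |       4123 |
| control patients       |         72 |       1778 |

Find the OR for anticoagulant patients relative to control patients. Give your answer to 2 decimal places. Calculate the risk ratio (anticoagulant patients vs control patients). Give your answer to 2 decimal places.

OR = 4.46; RR = 3.93

OR = (744 × 1778) / (4123 × 72) = 1322832/296856 ≈ 4.46
risk, anticoagulant patients = 744/4867 = 0.15287
risk, control patients = 72/1850 = 0.03892
RR = 0.15287 / 0.03892 = 3.93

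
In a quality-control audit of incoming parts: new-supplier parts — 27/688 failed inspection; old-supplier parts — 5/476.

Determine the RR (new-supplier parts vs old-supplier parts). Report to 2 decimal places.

RR ≈ 3.74

risk, new-supplier parts = 27/688 = 0.03924
risk, old-supplier parts = 5/476 = 0.01050
RR = 0.03924 / 0.01050 = 3.74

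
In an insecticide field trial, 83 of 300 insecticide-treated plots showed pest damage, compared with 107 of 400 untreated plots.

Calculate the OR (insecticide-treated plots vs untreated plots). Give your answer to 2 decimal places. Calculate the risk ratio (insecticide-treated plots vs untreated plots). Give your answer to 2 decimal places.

OR = (83 × 293) / (217 × 107) = 24319/23219 ≈ 1.05
risk, insecticide-treated plots = 83/300 = 0.2767
risk, untreated plots = 107/400 = 0.2675
RR = 0.2767 / 0.2675 = 1.03

OR = 1.05; RR = 1.03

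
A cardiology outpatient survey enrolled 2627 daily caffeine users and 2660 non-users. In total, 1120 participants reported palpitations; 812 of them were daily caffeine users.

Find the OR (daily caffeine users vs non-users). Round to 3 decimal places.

daily caffeine users without the outcome: 2627 − 812 = 1815
non-users with the outcome: 1120 − 812 = 308
non-users without the outcome: 2660 − 308 = 2352
OR = (812 × 2352) / (1815 × 308) = 1909824/559020 ≈ 3.416

OR ≈ 3.416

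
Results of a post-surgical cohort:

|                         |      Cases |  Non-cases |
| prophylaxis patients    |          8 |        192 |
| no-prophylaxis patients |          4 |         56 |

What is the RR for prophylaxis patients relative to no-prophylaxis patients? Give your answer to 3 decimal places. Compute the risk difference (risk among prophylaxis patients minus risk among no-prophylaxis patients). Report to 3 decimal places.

risk, prophylaxis patients = 8/200 = 0.04000
risk, no-prophylaxis patients = 4/60 = 0.06667
RR = 0.04000 / 0.06667 = 0.600
risk difference = 0.04000 − 0.06667 = -0.027

RR = 0.600; RD = -0.027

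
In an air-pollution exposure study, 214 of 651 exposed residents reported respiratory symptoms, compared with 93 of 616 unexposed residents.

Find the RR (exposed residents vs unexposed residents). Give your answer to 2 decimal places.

risk, exposed residents = 214/651 = 0.3287
risk, unexposed residents = 93/616 = 0.1510
RR = 0.3287 / 0.1510 = 2.18

2.18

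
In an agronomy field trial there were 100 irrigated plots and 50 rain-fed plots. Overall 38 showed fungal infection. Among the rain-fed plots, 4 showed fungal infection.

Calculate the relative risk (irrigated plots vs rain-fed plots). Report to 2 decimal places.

RR = 4.25

irrigated plots with the outcome: 38 − 4 = 34
irrigated plots without the outcome: 100 − 34 = 66
rain-fed plots without the outcome: 50 − 4 = 46
risk, irrigated plots = 34/100 = 0.3400
risk, rain-fed plots = 4/50 = 0.0800
RR = 0.3400 / 0.0800 = 4.25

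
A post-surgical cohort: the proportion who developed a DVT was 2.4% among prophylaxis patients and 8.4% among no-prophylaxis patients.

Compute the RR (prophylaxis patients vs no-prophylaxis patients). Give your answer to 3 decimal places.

RR = 0.02400 / 0.08400 = 0.286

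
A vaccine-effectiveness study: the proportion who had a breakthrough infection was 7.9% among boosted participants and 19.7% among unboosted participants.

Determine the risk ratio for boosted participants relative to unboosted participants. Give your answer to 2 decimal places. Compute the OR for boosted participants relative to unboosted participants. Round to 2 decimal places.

RR = 0.0790 / 0.1970 = 0.40
odds, boosted participants = 0.0790/0.9210 = 0.0858
odds, unboosted participants = 0.1970/0.8030 = 0.2453
OR = 0.0858 / 0.2453 = 0.35

RR = 0.40; OR = 0.35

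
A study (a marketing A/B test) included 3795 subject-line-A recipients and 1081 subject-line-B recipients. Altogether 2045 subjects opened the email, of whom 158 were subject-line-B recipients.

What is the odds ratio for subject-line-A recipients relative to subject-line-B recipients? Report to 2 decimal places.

OR: 5.78

subject-line-A recipients with the outcome: 2045 − 158 = 1887
subject-line-A recipients without the outcome: 3795 − 1887 = 1908
subject-line-B recipients without the outcome: 1081 − 158 = 923
OR = (1887 × 923) / (1908 × 158) = 1741701/301464 ≈ 5.78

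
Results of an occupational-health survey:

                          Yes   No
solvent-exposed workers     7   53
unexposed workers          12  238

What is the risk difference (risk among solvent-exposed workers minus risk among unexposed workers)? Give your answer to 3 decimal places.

RD = 0.069

risk, solvent-exposed workers = 7/60 = 0.11667
risk, unexposed workers = 12/250 = 0.04800
risk difference = 0.11667 − 0.04800 = 0.069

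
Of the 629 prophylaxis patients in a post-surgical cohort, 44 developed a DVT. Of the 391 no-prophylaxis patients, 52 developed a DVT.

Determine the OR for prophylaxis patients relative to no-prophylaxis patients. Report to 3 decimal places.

0.490

odds, prophylaxis patients = 44/585 = 0.0752
odds, no-prophylaxis patients = 52/339 = 0.1534
OR = 0.0752 / 0.1534 = 0.490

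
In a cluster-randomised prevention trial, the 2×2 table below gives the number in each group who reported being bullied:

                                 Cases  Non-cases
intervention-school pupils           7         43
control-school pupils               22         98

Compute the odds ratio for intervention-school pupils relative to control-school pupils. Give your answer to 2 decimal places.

OR = (7 × 98) / (43 × 22) = 686/946 ≈ 0.73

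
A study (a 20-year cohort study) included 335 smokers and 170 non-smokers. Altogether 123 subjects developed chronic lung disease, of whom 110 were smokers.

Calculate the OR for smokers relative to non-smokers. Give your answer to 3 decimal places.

smokers without the outcome: 335 − 110 = 225
non-smokers with the outcome: 123 − 110 = 13
non-smokers without the outcome: 170 − 13 = 157
OR = (110 × 157) / (225 × 13) = 17270/2925 ≈ 5.904

OR: 5.904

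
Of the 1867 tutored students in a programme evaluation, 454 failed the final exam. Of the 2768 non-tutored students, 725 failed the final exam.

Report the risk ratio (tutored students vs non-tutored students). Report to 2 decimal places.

risk, tutored students = 454/1867 = 0.2432
risk, non-tutored students = 725/2768 = 0.2619
RR = 0.2432 / 0.2619 = 0.93

RR: 0.93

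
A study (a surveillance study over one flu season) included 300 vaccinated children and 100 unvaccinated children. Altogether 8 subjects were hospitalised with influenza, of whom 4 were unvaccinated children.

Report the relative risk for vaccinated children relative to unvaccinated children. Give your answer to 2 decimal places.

RR: 0.33

vaccinated children with the outcome: 8 − 4 = 4
vaccinated children without the outcome: 300 − 4 = 296
unvaccinated children without the outcome: 100 − 4 = 96
risk, vaccinated children = 4/300 = 0.01333
risk, unvaccinated children = 4/100 = 0.04000
RR = 0.01333 / 0.04000 = 0.33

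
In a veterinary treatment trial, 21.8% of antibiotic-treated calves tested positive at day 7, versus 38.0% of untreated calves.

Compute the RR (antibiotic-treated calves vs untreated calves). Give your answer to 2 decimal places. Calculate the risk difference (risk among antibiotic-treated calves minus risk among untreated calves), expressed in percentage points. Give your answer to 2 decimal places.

RR = 0.57; RD = -16.20

RR = 0.2180 / 0.3800 = 0.57
risk difference = 0.2180 − 0.3800 = -0.1620 → -16.20 percentage points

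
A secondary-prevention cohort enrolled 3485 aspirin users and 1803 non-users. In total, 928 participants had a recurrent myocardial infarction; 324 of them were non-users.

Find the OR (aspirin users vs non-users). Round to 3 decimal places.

OR ≈ 0.957

aspirin users with the outcome: 928 − 324 = 604
aspirin users without the outcome: 3485 − 604 = 2881
non-users without the outcome: 1803 − 324 = 1479
odds, aspirin users = 604/2881 = 0.2096
odds, non-users = 324/1479 = 0.2191
OR = 0.2096 / 0.2191 = 0.957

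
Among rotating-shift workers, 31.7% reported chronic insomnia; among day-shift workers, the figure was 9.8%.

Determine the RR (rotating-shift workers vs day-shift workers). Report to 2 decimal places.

RR = 0.3170 / 0.0980 = 3.23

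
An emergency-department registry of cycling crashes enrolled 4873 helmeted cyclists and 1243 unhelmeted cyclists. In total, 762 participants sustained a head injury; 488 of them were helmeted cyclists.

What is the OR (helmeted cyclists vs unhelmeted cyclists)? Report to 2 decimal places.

OR: 0.39

helmeted cyclists without the outcome: 4873 − 488 = 4385
unhelmeted cyclists with the outcome: 762 − 488 = 274
unhelmeted cyclists without the outcome: 1243 − 274 = 969
odds, helmeted cyclists = 488/4385 = 0.1113
odds, unhelmeted cyclists = 274/969 = 0.2828
OR = 0.1113 / 0.2828 = 0.39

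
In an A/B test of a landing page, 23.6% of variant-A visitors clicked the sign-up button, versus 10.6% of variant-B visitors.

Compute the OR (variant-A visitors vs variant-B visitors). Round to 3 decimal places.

OR: 2.605

odds, variant-A visitors = 0.2360/0.7640 = 0.3089
odds, variant-B visitors = 0.1060/0.8940 = 0.1186
OR = 0.3089 / 0.1186 = 2.605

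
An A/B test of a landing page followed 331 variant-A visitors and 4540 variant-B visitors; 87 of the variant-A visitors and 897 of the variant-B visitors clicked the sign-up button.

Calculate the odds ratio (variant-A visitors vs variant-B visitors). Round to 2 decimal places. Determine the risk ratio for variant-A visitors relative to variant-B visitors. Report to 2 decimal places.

odds, variant-A visitors = 87/244 = 0.3566
odds, variant-B visitors = 897/3643 = 0.2462
OR = 0.3566 / 0.2462 = 1.45
risk, variant-A visitors = 87/331 = 0.2628
risk, variant-B visitors = 897/4540 = 0.1976
RR = 0.2628 / 0.1976 = 1.33

OR = 1.45; RR = 1.33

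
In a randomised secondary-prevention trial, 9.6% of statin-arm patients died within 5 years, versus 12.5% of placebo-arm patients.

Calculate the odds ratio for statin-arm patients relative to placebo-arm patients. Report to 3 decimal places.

odds, statin-arm patients = 0.0960/0.9040 = 0.1062
odds, placebo-arm patients = 0.1250/0.8750 = 0.1429
OR = 0.1062 / 0.1429 = 0.743

0.743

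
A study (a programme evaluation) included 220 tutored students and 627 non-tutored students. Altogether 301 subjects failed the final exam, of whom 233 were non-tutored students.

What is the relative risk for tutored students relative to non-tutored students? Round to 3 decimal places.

0.832

tutored students with the outcome: 301 − 233 = 68
tutored students without the outcome: 220 − 68 = 152
non-tutored students without the outcome: 627 − 233 = 394
risk, tutored students = 68/220 = 0.3091
risk, non-tutored students = 233/627 = 0.3716
RR = 0.3091 / 0.3716 = 0.832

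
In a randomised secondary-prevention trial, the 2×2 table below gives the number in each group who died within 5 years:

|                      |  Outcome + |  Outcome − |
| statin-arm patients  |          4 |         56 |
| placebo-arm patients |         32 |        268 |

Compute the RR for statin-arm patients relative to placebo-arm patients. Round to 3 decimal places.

RR = 0.625

risk, statin-arm patients = 4/60 = 0.0667
risk, placebo-arm patients = 32/300 = 0.1067
RR = 0.0667 / 0.1067 = 0.625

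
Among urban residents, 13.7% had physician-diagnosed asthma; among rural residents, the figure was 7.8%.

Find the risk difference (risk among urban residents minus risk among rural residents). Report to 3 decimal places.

risk difference = 0.1370 − 0.0780 = 0.059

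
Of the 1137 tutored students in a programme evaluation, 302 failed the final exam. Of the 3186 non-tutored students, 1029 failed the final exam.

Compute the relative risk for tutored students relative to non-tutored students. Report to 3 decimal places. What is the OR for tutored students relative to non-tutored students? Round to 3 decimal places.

risk, tutored students = 302/1137 = 0.2656
risk, non-tutored students = 1029/3186 = 0.3230
RR = 0.2656 / 0.3230 = 0.822
OR = (302 × 2157) / (835 × 1029) = 651414/859215 ≈ 0.758

RR = 0.822; OR = 0.758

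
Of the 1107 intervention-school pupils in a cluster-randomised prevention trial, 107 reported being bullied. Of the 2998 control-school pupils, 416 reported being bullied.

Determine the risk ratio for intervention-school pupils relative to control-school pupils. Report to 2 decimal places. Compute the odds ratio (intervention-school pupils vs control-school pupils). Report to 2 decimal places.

RR = 0.70; OR = 0.66

risk, intervention-school pupils = 107/1107 = 0.0967
risk, control-school pupils = 416/2998 = 0.1388
RR = 0.0967 / 0.1388 = 0.70
OR = (107 × 2582) / (1000 × 416) = 276274/416000 ≈ 0.66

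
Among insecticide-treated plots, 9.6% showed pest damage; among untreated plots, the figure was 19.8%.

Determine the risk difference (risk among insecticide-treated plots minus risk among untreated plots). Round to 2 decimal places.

risk difference = 0.0960 − 0.1980 = -0.10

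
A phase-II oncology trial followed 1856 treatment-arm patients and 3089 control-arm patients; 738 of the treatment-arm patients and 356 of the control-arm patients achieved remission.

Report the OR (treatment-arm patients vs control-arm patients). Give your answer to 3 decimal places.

OR = (738 × 2733) / (1118 × 356) = 2016954/398008 ≈ 5.068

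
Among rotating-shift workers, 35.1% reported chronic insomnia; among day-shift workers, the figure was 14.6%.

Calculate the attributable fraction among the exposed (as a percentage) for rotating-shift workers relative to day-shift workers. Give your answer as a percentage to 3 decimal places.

AR% = (0.3510 − 0.1460) / 0.3510 = 0.5840 → 58.405%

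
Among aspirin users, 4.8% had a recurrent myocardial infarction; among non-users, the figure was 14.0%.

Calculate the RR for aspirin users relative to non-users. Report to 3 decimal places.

RR = 0.04800 / 0.14000 = 0.343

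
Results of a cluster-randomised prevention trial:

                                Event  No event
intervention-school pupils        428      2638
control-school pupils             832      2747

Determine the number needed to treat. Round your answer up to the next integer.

risk, intervention-school pupils = 428/3066 = 0.139596
risk, control-school pupils = 832/3579 = 0.232467
absolute risk difference = 0.092872
1 / 0.092872 = 10.768 → round up → 11

NNT ≈ 11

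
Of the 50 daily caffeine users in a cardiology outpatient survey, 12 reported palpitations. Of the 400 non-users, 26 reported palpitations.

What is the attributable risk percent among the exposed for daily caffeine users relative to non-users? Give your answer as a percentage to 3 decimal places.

risk, daily caffeine users = 12/50 = 0.2400
risk, non-users = 26/400 = 0.0650
AR% = (0.2400 − 0.0650) / 0.2400 = 0.7292 → 72.917%

72.917%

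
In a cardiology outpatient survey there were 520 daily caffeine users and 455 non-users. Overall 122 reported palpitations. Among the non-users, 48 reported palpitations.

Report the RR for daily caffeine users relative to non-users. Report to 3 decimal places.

RR = 1.349

daily caffeine users with the outcome: 122 − 48 = 74
daily caffeine users without the outcome: 520 − 74 = 446
non-users without the outcome: 455 − 48 = 407
risk, daily caffeine users = 74/520 = 0.1423
risk, non-users = 48/455 = 0.1055
RR = 0.1423 / 0.1055 = 1.349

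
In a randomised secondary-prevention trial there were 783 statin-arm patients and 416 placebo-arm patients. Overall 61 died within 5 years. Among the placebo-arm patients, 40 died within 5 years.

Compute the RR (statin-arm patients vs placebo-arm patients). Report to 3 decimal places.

statin-arm patients with the outcome: 61 − 40 = 21
statin-arm patients without the outcome: 783 − 21 = 762
placebo-arm patients without the outcome: 416 − 40 = 376
risk, statin-arm patients = 21/783 = 0.02682
risk, placebo-arm patients = 40/416 = 0.09615
RR = 0.02682 / 0.09615 = 0.279

0.279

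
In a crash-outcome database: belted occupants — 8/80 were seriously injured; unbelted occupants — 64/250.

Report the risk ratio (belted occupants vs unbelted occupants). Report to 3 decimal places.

risk, belted occupants = 8/80 = 0.1000
risk, unbelted occupants = 64/250 = 0.2560
RR = 0.1000 / 0.2560 = 0.391

RR ≈ 0.391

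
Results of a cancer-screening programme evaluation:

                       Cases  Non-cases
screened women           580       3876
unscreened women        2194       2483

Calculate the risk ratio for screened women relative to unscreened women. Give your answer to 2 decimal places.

RR ≈ 0.28

risk, screened women = 580/4456 = 0.1302
risk, unscreened women = 2194/4677 = 0.4691
RR = 0.1302 / 0.4691 = 0.28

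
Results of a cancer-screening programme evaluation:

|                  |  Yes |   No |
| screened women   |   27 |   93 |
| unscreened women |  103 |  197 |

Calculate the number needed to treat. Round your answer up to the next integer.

NNT = 9

risk, screened women = 27/120 = 0.225000
risk, unscreened women = 103/300 = 0.343333
absolute risk difference = 0.118333
1 / 0.118333 = 8.451 → round up → 9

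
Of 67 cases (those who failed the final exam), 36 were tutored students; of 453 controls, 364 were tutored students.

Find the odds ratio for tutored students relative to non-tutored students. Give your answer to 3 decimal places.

odds, tutored students = 36/364 = 0.0989
odds, non-tutored students = 31/89 = 0.3483
OR = 0.0989 / 0.3483 = 0.284

0.284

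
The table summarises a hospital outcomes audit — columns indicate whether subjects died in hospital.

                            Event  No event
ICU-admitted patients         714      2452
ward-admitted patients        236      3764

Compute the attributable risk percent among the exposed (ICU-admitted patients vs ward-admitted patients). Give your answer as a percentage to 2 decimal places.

AR% = 73.84%

risk, ICU-admitted patients = 714/3166 = 0.2255
risk, ward-admitted patients = 236/4000 = 0.0590
AR% = (0.2255 − 0.0590) / 0.2255 = 0.7384 → 73.84%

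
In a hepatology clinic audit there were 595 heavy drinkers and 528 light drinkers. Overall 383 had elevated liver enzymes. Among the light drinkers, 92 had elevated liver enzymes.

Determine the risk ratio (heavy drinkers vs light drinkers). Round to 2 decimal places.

RR = 2.81

heavy drinkers with the outcome: 383 − 92 = 291
heavy drinkers without the outcome: 595 − 291 = 304
light drinkers without the outcome: 528 − 92 = 436
risk, heavy drinkers = 291/595 = 0.4891
risk, light drinkers = 92/528 = 0.1742
RR = 0.4891 / 0.1742 = 2.81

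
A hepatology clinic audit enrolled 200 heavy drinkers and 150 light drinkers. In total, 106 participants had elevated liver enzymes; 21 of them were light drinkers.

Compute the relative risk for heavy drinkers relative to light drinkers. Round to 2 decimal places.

RR: 3.04

heavy drinkers with the outcome: 106 − 21 = 85
heavy drinkers without the outcome: 200 − 85 = 115
light drinkers without the outcome: 150 − 21 = 129
risk, heavy drinkers = 85/200 = 0.4250
risk, light drinkers = 21/150 = 0.1400
RR = 0.4250 / 0.1400 = 3.04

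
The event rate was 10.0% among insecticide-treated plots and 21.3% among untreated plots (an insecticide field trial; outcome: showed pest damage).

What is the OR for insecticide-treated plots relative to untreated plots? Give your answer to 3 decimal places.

odds, insecticide-treated plots = 0.1000/0.9000 = 0.1111
odds, untreated plots = 0.2130/0.7870 = 0.2706
OR = 0.1111 / 0.2706 = 0.411

OR ≈ 0.411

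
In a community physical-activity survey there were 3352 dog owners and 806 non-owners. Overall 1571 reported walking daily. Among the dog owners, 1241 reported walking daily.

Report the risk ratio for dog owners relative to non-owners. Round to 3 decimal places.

RR ≈ 0.904

dog owners without the outcome: 3352 − 1241 = 2111
non-owners with the outcome: 1571 − 1241 = 330
non-owners without the outcome: 806 − 330 = 476
risk, dog owners = 1241/3352 = 0.3702
risk, non-owners = 330/806 = 0.4094
RR = 0.3702 / 0.4094 = 0.904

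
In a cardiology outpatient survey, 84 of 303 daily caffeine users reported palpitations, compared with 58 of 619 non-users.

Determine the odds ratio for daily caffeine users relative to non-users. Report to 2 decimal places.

OR = (84 × 561) / (219 × 58) = 47124/12702 ≈ 3.71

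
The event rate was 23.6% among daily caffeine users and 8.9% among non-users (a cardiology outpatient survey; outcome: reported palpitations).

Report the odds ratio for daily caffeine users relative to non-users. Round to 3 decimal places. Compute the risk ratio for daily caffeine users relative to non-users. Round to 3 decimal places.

OR = 3.162; RR = 2.652

odds, daily caffeine users = 0.2360/0.7640 = 0.3089
odds, non-users = 0.0890/0.9110 = 0.0977
OR = 0.3089 / 0.0977 = 3.162
RR = 0.2360 / 0.0890 = 2.652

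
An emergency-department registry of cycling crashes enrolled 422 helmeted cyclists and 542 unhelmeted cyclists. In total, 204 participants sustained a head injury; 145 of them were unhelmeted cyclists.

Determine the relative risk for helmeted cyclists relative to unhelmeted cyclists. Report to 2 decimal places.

RR ≈ 0.52

helmeted cyclists with the outcome: 204 − 145 = 59
helmeted cyclists without the outcome: 422 − 59 = 363
unhelmeted cyclists without the outcome: 542 − 145 = 397
risk, helmeted cyclists = 59/422 = 0.1398
risk, unhelmeted cyclists = 145/542 = 0.2675
RR = 0.1398 / 0.2675 = 0.52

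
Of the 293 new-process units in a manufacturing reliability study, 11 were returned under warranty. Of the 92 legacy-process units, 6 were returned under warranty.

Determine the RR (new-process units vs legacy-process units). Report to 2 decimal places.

RR = 0.58

risk, new-process units = 11/293 = 0.03754
risk, legacy-process units = 6/92 = 0.06522
RR = 0.03754 / 0.06522 = 0.58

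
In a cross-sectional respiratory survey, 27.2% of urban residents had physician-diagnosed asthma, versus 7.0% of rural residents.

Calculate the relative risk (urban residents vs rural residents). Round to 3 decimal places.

RR = 0.2720 / 0.0700 = 3.886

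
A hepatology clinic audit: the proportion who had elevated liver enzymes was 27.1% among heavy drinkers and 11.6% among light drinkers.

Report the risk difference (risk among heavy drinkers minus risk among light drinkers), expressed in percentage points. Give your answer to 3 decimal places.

15.500

risk difference = 0.2710 − 0.1160 = 0.1550 → 15.500 percentage points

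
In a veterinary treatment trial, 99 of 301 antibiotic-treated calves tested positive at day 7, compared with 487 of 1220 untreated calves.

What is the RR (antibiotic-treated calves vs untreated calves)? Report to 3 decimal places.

risk, antibiotic-treated calves = 99/301 = 0.3289
risk, untreated calves = 487/1220 = 0.3992
RR = 0.3289 / 0.3992 = 0.824

RR = 0.824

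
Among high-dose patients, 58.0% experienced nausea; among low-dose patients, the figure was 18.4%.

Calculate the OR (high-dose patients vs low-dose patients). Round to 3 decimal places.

odds, high-dose patients = 0.5800/0.4200 = 1.3810
odds, low-dose patients = 0.1840/0.8160 = 0.2255
OR = 1.3810 / 0.2255 = 6.124

OR = 6.124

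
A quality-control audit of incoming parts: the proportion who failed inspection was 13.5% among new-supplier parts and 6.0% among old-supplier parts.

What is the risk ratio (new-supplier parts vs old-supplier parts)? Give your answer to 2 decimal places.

RR = 0.1350 / 0.0600 = 2.25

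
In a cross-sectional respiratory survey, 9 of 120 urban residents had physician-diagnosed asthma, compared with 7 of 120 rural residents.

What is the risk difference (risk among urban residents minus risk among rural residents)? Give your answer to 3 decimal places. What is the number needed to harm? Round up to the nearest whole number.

RD = 0.017; NNH = 60

risk, urban residents = 9/120 = 0.0750
risk, rural residents = 7/120 = 0.0583
risk difference = 0.0750 − 0.0583 = 0.017
absolute risk difference = 0.016667
1 / 0.016667 = 59.999 → round up → 60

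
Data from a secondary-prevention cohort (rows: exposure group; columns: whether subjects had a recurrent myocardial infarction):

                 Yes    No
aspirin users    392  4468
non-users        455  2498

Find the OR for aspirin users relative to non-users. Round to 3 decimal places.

0.482

odds, aspirin users = 392/4468 = 0.0877
odds, non-users = 455/2498 = 0.1821
OR = 0.0877 / 0.1821 = 0.482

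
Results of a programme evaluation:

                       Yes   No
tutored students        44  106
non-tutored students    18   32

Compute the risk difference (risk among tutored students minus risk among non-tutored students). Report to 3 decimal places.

risk, tutored students = 44/150 = 0.2933
risk, non-tutored students = 18/50 = 0.3600
risk difference = 0.2933 − 0.3600 = -0.067

-0.067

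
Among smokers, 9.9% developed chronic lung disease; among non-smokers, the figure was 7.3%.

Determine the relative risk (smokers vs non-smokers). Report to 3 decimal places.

RR = 0.0990 / 0.0730 = 1.356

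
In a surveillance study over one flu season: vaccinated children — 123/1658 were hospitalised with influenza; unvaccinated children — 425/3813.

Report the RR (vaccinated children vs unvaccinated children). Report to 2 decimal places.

0.67

risk, vaccinated children = 123/1658 = 0.0742
risk, unvaccinated children = 425/3813 = 0.1115
RR = 0.0742 / 0.1115 = 0.67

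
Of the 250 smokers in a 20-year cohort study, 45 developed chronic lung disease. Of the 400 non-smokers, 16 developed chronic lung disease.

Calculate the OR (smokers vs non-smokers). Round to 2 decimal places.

OR = (45 × 384) / (205 × 16) = 17280/3280 ≈ 5.27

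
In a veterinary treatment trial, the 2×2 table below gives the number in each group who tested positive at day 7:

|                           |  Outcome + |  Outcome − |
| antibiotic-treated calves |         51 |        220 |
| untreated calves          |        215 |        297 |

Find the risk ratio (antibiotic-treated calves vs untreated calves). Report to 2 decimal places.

0.45

risk, antibiotic-treated calves = 51/271 = 0.1882
risk, untreated calves = 215/512 = 0.4199
RR = 0.1882 / 0.4199 = 0.45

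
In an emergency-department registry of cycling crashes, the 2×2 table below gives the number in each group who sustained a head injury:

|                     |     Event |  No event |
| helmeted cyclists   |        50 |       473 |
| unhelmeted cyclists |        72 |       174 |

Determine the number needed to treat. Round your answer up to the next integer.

6

risk, helmeted cyclists = 50/523 = 0.095602
risk, unhelmeted cyclists = 72/246 = 0.292683
absolute risk difference = 0.197081
1 / 0.197081 = 5.074 → round up → 6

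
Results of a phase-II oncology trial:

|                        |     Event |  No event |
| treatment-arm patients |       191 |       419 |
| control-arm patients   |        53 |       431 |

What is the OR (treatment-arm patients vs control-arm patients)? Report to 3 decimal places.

OR = (191 × 431) / (419 × 53) = 82321/22207 ≈ 3.707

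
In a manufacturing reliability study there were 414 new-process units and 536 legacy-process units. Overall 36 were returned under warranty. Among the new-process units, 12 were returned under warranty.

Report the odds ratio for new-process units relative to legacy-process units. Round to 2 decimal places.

new-process units without the outcome: 414 − 12 = 402
legacy-process units with the outcome: 36 − 12 = 24
legacy-process units without the outcome: 536 − 24 = 512
OR = (12 × 512) / (402 × 24) = 6144/9648 ≈ 0.64

0.64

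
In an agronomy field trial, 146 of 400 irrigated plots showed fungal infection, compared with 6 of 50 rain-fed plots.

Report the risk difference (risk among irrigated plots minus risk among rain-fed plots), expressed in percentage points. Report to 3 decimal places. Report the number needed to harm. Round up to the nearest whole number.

RD = 24.500; NNH = 5

risk, irrigated plots = 146/400 = 0.3650
risk, rain-fed plots = 6/50 = 0.1200
risk difference = 0.3650 − 0.1200 = 0.2450 → 24.500 percentage points
absolute risk difference = 0.245000
1 / 0.245000 = 4.082 → round up → 5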